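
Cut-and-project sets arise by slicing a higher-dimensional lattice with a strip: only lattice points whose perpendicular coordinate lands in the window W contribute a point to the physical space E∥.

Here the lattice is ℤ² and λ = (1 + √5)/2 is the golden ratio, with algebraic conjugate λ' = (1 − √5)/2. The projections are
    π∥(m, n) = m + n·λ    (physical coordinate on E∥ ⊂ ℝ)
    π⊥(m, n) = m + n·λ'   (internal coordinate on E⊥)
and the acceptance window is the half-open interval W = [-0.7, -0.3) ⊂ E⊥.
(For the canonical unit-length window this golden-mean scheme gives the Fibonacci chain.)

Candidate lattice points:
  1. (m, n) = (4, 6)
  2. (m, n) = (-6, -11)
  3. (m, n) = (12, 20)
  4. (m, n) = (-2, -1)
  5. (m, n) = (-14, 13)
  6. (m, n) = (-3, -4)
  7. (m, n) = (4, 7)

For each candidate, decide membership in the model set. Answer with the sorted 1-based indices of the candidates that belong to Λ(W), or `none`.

Numerically λ ≈ 1.61803 and λ' = −1/λ ≈ -0.61803.
#1 (4,6): internal coord 4 + (6)·λ' = +0.29180; +0.29180 ∉ [-0.7, -0.3) → out
#2 (-6,-11): internal coord -6 + (-11)·λ' = +0.79837; +0.79837 ∉ [-0.7, -0.3) → out
#3 (12,20): internal coord 12 + (20)·λ' = -0.36068; -0.36068 ∈ [-0.7, -0.3) → IN Λ
#4 (-2,-1): internal coord -2 + (-1)·λ' = -1.38197; -1.38197 ∉ [-0.7, -0.3) → out
#5 (-14,13): internal coord -14 + (13)·λ' = -22.03444; -22.03444 ∉ [-0.7, -0.3) → out
#6 (-3,-4): internal coord -3 + (-4)·λ' = -0.52786; -0.52786 ∈ [-0.7, -0.3) → IN Λ
#7 (4,7): internal coord 4 + (7)·λ' = -0.32624; -0.32624 ∈ [-0.7, -0.3) → IN Λ

3, 6, 7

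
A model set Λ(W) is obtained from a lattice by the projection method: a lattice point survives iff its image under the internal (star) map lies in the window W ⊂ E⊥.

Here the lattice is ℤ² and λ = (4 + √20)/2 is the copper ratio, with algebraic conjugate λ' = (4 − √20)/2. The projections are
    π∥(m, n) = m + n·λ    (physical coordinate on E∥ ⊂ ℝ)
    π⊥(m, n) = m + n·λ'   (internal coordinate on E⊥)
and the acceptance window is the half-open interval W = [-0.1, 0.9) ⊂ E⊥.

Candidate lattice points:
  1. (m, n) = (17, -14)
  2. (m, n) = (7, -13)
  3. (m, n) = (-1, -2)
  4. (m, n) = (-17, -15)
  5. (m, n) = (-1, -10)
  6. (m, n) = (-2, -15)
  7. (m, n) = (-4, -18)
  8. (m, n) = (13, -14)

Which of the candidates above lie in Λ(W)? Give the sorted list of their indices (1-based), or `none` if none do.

Compute λ' = (4−√20)/2 = -0.2361, so π⊥(m,n) = m -0.2361·n.
candidate 1: (m,n)=(17,-14) → π∥ = 17-14·λ ≈ -42.3050, π⊥ = 17-14·λ' ≈ 20.3050 ∉ [-0.1, 0.9) ⇒ out
candidate 2: (m,n)=(7,-13) → π∥ = 7-13·λ ≈ -48.0689, π⊥ = 7-13·λ' ≈ 10.0689 ∉ [-0.1, 0.9) ⇒ out
candidate 3: (m,n)=(-1,-2) → π∥ = -1-2·λ ≈ -9.4721, π⊥ = -1-2·λ' ≈ -0.5279 ∉ [-0.1, 0.9) ⇒ out
candidate 4: (m,n)=(-17,-15) → π∥ = -17-15·λ ≈ -80.5410, π⊥ = -17-15·λ' ≈ -13.4590 ∉ [-0.1, 0.9) ⇒ out
candidate 5: (m,n)=(-1,-10) → π∥ = -1-10·λ ≈ -43.3607, π⊥ = -1-10·λ' ≈ 1.3607 ∉ [-0.1, 0.9) ⇒ out
candidate 6: (m,n)=(-2,-15) → π∥ = -2-15·λ ≈ -65.5410, π⊥ = -2-15·λ' ≈ 1.5410 ∉ [-0.1, 0.9) ⇒ out
candidate 7: (m,n)=(-4,-18) → π∥ = -4-18·λ ≈ -80.2492, π⊥ = -4-18·λ' ≈ 0.2492 ∈ [-0.1, 0.9) ⇒ IN Λ
candidate 8: (m,n)=(13,-14) → π∥ = 13-14·λ ≈ -46.3050, π⊥ = 13-14·λ' ≈ 16.3050 ∉ [-0.1, 0.9) ⇒ out

7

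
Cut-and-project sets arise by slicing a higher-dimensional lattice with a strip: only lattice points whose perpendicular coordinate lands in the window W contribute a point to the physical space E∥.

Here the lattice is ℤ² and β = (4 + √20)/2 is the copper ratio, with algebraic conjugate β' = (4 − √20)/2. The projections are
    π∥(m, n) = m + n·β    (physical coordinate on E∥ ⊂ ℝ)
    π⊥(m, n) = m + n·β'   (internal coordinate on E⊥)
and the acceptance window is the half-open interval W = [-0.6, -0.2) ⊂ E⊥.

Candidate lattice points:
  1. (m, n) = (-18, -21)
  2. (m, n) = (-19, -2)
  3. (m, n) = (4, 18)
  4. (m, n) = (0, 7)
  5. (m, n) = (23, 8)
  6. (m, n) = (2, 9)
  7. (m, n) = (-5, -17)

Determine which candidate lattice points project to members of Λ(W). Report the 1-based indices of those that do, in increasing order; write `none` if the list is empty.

3

β' = (4−√20)/2 ≈ -0.23607.
[1] lift (-18,-21): star map gives -13.04257; window check -0.6 ≤ -13.04257 < -0.2 is false → out
[2] lift (-19,-2): star map gives -18.52786; window check -0.6 ≤ -18.52786 < -0.2 is false → out
[3] lift (4,18): star map gives -0.24922; window check -0.6 ≤ -0.24922 < -0.2 is true → IN Λ
[4] lift (0,7): star map gives -1.65248; window check -0.6 ≤ -1.65248 < -0.2 is false → out
[5] lift (23,8): star map gives 21.11146; window check -0.6 ≤ 21.11146 < -0.2 is false → out
[6] lift (2,9): star map gives -0.12461; window check -0.6 ≤ -0.12461 < -0.2 is false → out
[7] lift (-5,-17): star map gives -0.98684; window check -0.6 ≤ -0.98684 < -0.2 is false → out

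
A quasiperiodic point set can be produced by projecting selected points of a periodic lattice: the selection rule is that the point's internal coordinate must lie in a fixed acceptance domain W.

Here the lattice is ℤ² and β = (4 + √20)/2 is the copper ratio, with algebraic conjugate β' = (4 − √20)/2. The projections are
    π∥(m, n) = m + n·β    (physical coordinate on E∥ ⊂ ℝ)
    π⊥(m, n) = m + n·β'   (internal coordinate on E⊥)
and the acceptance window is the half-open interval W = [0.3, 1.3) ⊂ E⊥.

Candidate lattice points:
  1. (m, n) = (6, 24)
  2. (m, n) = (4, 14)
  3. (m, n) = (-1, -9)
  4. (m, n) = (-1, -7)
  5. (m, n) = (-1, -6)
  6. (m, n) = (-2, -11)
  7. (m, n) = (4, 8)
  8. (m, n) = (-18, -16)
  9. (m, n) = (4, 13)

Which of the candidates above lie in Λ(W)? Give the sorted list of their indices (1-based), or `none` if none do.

β' = (4−√20)/2 ≈ -0.236068.
#1 (6,24): internal coord 6 + (24)·β' = +0.334369; +0.334369 ∈ [0.3, 1.3) → IN Λ
#2 (4,14): internal coord 4 + (14)·β' = +0.695048; +0.695048 ∈ [0.3, 1.3) → IN Λ
#3 (-1,-9): internal coord -1 + (-9)·β' = +1.124612; +1.124612 ∈ [0.3, 1.3) → IN Λ
#4 (-1,-7): internal coord -1 + (-7)·β' = +0.652476; +0.652476 ∈ [0.3, 1.3) → IN Λ
#5 (-1,-6): internal coord -1 + (-6)·β' = +0.416408; +0.416408 ∈ [0.3, 1.3) → IN Λ
#6 (-2,-11): internal coord -2 + (-11)·β' = +0.596748; +0.596748 ∈ [0.3, 1.3) → IN Λ
#7 (4,8): internal coord 4 + (8)·β' = +2.111456; +2.111456 ∉ [0.3, 1.3) → out
#8 (-18,-16): internal coord -18 + (-16)·β' = -14.222912; -14.222912 ∉ [0.3, 1.3) → out
#9 (4,13): internal coord 4 + (13)·β' = +0.931116; +0.931116 ∈ [0.3, 1.3) → IN Λ

1, 2, 3, 4, 5, 6, 9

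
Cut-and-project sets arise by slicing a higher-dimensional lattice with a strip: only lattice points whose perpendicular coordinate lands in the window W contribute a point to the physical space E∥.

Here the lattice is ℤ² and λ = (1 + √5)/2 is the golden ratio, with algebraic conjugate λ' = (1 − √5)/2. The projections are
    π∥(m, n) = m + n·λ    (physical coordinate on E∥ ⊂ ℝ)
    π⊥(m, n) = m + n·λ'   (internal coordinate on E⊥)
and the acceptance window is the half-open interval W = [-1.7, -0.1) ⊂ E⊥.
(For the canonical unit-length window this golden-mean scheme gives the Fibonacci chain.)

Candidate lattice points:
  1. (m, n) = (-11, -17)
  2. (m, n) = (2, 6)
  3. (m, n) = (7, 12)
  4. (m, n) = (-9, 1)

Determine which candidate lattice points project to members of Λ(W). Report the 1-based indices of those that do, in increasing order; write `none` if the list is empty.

Compute λ' = (1−√5)/2 = -0.618034, so π⊥(m,n) = m -0.618034·n.
candidate 1: (m,n)=(-11,-17) → π∥ = -11-17·λ ≈ -38.506578, π⊥ = -11-17·λ' ≈ -0.493422 ∈ [-1.7, -0.1) ⇒ IN Λ
candidate 2: (m,n)=(2,6) → π∥ = 2+6·λ ≈ 11.708204, π⊥ = 2+6·λ' ≈ -1.708204 ∉ [-1.7, -0.1) ⇒ out
candidate 3: (m,n)=(7,12) → π∥ = 7+12·λ ≈ 26.416408, π⊥ = 7+12·λ' ≈ -0.416408 ∈ [-1.7, -0.1) ⇒ IN Λ
candidate 4: (m,n)=(-9,1) → π∥ = -9+1·λ ≈ -7.381966, π⊥ = -9+1·λ' ≈ -9.618034 ∉ [-1.7, -0.1) ⇒ out

1, 3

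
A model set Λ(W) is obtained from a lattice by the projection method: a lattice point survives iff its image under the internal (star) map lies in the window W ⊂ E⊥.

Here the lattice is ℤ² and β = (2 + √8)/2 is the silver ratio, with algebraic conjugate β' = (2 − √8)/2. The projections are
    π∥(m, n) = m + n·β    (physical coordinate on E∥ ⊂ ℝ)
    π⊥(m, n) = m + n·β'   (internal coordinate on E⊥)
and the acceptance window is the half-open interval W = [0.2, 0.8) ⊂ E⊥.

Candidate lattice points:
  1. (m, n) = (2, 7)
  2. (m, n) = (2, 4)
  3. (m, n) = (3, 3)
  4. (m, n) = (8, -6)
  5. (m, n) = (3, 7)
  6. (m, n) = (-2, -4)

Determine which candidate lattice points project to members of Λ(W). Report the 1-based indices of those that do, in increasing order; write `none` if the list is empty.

β' = (2−√8)/2 ≈ -0.41421.
#1 (2,7): internal coord 2 + (7)·β' = -0.89949; -0.89949 ∉ [0.2, 0.8) → out
#2 (2,4): internal coord 2 + (4)·β' = +0.34315; +0.34315 ∈ [0.2, 0.8) → IN Λ
#3 (3,3): internal coord 3 + (3)·β' = +1.75736; +1.75736 ∉ [0.2, 0.8) → out
#4 (8,-6): internal coord 8 + (-6)·β' = +10.48528; +10.48528 ∉ [0.2, 0.8) → out
#5 (3,7): internal coord 3 + (7)·β' = +0.10051; +0.10051 ∉ [0.2, 0.8) → out
#6 (-2,-4): internal coord -2 + (-4)·β' = -0.34315; -0.34315 ∉ [0.2, 0.8) → out

2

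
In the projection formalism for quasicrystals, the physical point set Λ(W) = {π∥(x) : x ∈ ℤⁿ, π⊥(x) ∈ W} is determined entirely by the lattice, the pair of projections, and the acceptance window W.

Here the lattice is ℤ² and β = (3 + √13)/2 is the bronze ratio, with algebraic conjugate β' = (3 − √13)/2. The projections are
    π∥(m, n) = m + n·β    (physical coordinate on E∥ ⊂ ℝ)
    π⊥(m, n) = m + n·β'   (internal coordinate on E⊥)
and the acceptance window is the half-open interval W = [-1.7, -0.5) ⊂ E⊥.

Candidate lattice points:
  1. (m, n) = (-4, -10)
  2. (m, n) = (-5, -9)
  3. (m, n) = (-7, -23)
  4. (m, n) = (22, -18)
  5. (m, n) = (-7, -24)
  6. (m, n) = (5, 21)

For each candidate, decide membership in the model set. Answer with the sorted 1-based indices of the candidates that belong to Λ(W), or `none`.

β' = (3−√13)/2 ≈ -0.302776.
candidate 1: (m,n)=(-4,-10) → π∥ = -4-10·β ≈ -37.027756, π⊥ = -4-10·β' ≈ -0.972244 ∈ [-1.7, -0.5) ⇒ IN Λ
candidate 2: (m,n)=(-5,-9) → π∥ = -5-9·β ≈ -34.724981, π⊥ = -5-9·β' ≈ -2.275019 ∉ [-1.7, -0.5) ⇒ out
candidate 3: (m,n)=(-7,-23) → π∥ = -7-23·β ≈ -82.963840, π⊥ = -7-23·β' ≈ -0.036160 ∉ [-1.7, -0.5) ⇒ out
candidate 4: (m,n)=(22,-18) → π∥ = 22-18·β ≈ -37.449961, π⊥ = 22-18·β' ≈ 27.449961 ∉ [-1.7, -0.5) ⇒ out
candidate 5: (m,n)=(-7,-24) → π∥ = -7-24·β ≈ -86.266615, π⊥ = -7-24·β' ≈ 0.266615 ∉ [-1.7, -0.5) ⇒ out
candidate 6: (m,n)=(5,21) → π∥ = 5+21·β ≈ 74.358288, π⊥ = 5+21·β' ≈ -1.358288 ∈ [-1.7, -0.5) ⇒ IN Λ

1, 6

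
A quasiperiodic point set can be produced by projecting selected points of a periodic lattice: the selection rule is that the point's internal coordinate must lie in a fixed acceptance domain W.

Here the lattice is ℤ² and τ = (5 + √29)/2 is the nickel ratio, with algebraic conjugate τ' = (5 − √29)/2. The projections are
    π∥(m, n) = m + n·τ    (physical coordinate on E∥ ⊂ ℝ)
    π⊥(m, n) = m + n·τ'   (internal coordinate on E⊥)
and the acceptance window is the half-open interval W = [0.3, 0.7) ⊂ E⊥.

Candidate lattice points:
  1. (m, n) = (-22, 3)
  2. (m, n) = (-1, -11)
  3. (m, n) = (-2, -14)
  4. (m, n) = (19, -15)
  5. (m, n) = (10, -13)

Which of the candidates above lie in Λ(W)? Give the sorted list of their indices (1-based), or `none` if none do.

3

Compute τ' = (5−√29)/2 = -0.192582, so π⊥(m,n) = m -0.192582·n.
[1] lift (-22,3): star map gives -22.577747; window check 0.3 ≤ -22.577747 < 0.7 is false → out
[2] lift (-1,-11): star map gives 1.118406; window check 0.3 ≤ 1.118406 < 0.7 is false → out
[3] lift (-2,-14): star map gives 0.696154; window check 0.3 ≤ 0.696154 < 0.7 is true → IN Λ
[4] lift (19,-15): star map gives 21.888736; window check 0.3 ≤ 21.888736 < 0.7 is false → out
[5] lift (10,-13): star map gives 12.503571; window check 0.3 ≤ 12.503571 < 0.7 is false → out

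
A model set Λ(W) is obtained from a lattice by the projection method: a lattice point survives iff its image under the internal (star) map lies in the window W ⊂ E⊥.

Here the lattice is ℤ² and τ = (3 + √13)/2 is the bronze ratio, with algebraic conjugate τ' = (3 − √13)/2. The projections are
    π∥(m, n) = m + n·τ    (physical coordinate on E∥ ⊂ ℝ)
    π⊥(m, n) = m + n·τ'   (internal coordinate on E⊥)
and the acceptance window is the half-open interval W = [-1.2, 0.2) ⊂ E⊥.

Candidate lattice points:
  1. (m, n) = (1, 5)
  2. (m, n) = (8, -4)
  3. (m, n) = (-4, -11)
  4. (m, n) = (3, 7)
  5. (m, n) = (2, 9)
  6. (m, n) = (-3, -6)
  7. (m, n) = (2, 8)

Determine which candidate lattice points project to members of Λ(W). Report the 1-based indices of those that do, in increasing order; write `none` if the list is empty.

τ' = (3−√13)/2 ≈ -0.3028.
candidate 1: (m,n)=(1,5) → π∥ = 1+5·τ ≈ 17.5139, π⊥ = 1+5·τ' ≈ -0.5139 ∈ [-1.2, 0.2) ⇒ IN Λ
candidate 2: (m,n)=(8,-4) → π∥ = 8-4·τ ≈ -5.2111, π⊥ = 8-4·τ' ≈ 9.2111 ∉ [-1.2, 0.2) ⇒ out
candidate 3: (m,n)=(-4,-11) → π∥ = -4-11·τ ≈ -40.3305, π⊥ = -4-11·τ' ≈ -0.6695 ∈ [-1.2, 0.2) ⇒ IN Λ
candidate 4: (m,n)=(3,7) → π∥ = 3+7·τ ≈ 26.1194, π⊥ = 3+7·τ' ≈ 0.8806 ∉ [-1.2, 0.2) ⇒ out
candidate 5: (m,n)=(2,9) → π∥ = 2+9·τ ≈ 31.7250, π⊥ = 2+9·τ' ≈ -0.7250 ∈ [-1.2, 0.2) ⇒ IN Λ
candidate 6: (m,n)=(-3,-6) → π∥ = -3-6·τ ≈ -22.8167, π⊥ = -3-6·τ' ≈ -1.1833 ∈ [-1.2, 0.2) ⇒ IN Λ
candidate 7: (m,n)=(2,8) → π∥ = 2+8·τ ≈ 28.4222, π⊥ = 2+8·τ' ≈ -0.4222 ∈ [-1.2, 0.2) ⇒ IN Λ

1, 3, 5, 6, 7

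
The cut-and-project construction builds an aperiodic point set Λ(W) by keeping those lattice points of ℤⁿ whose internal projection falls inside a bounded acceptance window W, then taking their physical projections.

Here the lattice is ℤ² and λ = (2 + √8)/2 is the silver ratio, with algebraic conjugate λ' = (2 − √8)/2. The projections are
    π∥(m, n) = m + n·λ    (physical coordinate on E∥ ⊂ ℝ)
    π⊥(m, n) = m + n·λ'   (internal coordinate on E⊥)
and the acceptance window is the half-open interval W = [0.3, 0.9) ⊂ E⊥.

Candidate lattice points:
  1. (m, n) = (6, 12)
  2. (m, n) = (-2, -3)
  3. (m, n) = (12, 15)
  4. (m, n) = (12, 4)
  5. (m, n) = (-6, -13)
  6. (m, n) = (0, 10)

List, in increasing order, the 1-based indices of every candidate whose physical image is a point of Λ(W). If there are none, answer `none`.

none

Compute λ' = (2−√8)/2 = -0.4142, so π⊥(m,n) = m -0.4142·n.
[1] lift (6,12): star map gives 1.0294; window check 0.3 ≤ 1.0294 < 0.9 is false → out
[2] lift (-2,-3): star map gives -0.7574; window check 0.3 ≤ -0.7574 < 0.9 is false → out
[3] lift (12,15): star map gives 5.7868; window check 0.3 ≤ 5.7868 < 0.9 is false → out
[4] lift (12,4): star map gives 10.3431; window check 0.3 ≤ 10.3431 < 0.9 is false → out
[5] lift (-6,-13): star map gives -0.6152; window check 0.3 ≤ -0.6152 < 0.9 is false → out
[6] lift (0,10): star map gives -4.1421; window check 0.3 ≤ -4.1421 < 0.9 is false → out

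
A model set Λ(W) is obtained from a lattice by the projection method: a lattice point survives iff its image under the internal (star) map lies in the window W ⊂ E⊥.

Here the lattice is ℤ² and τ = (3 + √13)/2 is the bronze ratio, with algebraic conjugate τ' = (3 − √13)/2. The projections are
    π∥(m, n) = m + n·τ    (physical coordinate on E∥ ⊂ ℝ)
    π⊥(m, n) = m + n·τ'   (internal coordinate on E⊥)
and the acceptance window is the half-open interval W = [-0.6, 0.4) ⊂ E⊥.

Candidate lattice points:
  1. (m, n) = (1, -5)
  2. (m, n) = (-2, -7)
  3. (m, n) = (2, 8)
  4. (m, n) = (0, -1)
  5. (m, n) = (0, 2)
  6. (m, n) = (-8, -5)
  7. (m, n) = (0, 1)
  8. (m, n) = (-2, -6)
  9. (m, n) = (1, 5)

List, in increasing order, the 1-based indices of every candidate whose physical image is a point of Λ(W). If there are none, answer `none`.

2, 3, 4, 7, 8, 9

Numerically τ ≈ 3.302776 and τ' = −1/τ ≈ -0.302776.
[1] lift (1,-5): star map gives 2.513878; window check -0.6 ≤ 2.513878 < 0.4 is false → out
[2] lift (-2,-7): star map gives 0.119429; window check -0.6 ≤ 0.119429 < 0.4 is true → IN Λ
[3] lift (2,8): star map gives -0.422205; window check -0.6 ≤ -0.422205 < 0.4 is true → IN Λ
[4] lift (0,-1): star map gives 0.302776; window check -0.6 ≤ 0.302776 < 0.4 is true → IN Λ
[5] lift (0,2): star map gives -0.605551; window check -0.6 ≤ -0.605551 < 0.4 is false → out
[6] lift (-8,-5): star map gives -6.486122; window check -0.6 ≤ -6.486122 < 0.4 is false → out
[7] lift (0,1): star map gives -0.302776; window check -0.6 ≤ -0.302776 < 0.4 is true → IN Λ
[8] lift (-2,-6): star map gives -0.183346; window check -0.6 ≤ -0.183346 < 0.4 is true → IN Λ
[9] lift (1,5): star map gives -0.513878; window check -0.6 ≤ -0.513878 < 0.4 is true → IN Λ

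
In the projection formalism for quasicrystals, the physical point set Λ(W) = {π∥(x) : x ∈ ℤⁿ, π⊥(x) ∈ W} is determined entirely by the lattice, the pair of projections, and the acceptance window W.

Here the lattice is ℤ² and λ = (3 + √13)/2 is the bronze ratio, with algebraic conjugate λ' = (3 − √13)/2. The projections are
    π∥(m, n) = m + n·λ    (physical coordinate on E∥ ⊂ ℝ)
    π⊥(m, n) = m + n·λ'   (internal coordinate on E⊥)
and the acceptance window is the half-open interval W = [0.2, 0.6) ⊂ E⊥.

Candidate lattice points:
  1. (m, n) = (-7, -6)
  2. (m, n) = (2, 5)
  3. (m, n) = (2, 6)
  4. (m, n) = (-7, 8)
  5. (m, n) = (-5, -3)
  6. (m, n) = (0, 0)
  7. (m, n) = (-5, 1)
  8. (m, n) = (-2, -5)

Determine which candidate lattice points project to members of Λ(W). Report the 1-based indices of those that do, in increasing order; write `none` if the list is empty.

λ' = (3−√13)/2 ≈ -0.30278.
[1] lift (-7,-6): star map gives -5.18335; window check 0.2 ≤ -5.18335 < 0.6 is false → out
[2] lift (2,5): star map gives 0.48612; window check 0.2 ≤ 0.48612 < 0.6 is true → IN Λ
[3] lift (2,6): star map gives 0.18335; window check 0.2 ≤ 0.18335 < 0.6 is false → out
[4] lift (-7,8): star map gives -9.42221; window check 0.2 ≤ -9.42221 < 0.6 is false → out
[5] lift (-5,-3): star map gives -4.09167; window check 0.2 ≤ -4.09167 < 0.6 is false → out
[6] lift (0,0): star map gives 0.00000; window check 0.2 ≤ 0.00000 < 0.6 is false → out
[7] lift (-5,1): star map gives -5.30278; window check 0.2 ≤ -5.30278 < 0.6 is false → out
[8] lift (-2,-5): star map gives -0.48612; window check 0.2 ≤ -0.48612 < 0.6 is false → out

2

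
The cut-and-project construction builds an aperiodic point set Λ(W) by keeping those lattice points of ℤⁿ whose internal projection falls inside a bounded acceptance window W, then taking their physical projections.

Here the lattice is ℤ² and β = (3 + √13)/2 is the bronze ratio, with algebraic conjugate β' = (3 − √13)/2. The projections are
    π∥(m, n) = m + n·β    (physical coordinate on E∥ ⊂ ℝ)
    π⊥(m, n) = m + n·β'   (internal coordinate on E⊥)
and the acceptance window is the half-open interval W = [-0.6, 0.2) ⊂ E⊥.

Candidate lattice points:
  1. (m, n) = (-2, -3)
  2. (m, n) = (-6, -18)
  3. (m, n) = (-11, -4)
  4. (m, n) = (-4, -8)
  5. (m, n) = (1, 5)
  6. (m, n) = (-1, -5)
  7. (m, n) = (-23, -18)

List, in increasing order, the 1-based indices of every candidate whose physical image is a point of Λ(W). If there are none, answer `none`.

Compute β' = (3−√13)/2 = -0.302776, so π⊥(m,n) = m -0.302776·n.
[1] lift (-2,-3): star map gives -1.091673; window check -0.6 ≤ -1.091673 < 0.2 is false → out
[2] lift (-6,-18): star map gives -0.550039; window check -0.6 ≤ -0.550039 < 0.2 is true → IN Λ
[3] lift (-11,-4): star map gives -9.788897; window check -0.6 ≤ -9.788897 < 0.2 is false → out
[4] lift (-4,-8): star map gives -1.577795; window check -0.6 ≤ -1.577795 < 0.2 is false → out
[5] lift (1,5): star map gives -0.513878; window check -0.6 ≤ -0.513878 < 0.2 is true → IN Λ
[6] lift (-1,-5): star map gives 0.513878; window check -0.6 ≤ 0.513878 < 0.2 is false → out
[7] lift (-23,-18): star map gives -17.550039; window check -0.6 ≤ -17.550039 < 0.2 is false → out

2, 5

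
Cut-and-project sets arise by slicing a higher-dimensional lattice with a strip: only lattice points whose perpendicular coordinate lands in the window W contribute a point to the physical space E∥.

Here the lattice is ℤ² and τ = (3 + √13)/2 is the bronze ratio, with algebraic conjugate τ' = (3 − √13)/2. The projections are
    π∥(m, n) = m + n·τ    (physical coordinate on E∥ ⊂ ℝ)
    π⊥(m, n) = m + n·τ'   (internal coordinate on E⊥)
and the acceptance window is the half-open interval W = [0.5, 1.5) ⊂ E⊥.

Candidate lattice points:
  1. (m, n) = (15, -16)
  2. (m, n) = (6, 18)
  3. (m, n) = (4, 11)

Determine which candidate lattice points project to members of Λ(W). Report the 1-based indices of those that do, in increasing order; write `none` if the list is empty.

Numerically τ ≈ 3.30278 and τ' = −1/τ ≈ -0.30278.
candidate 1: (m,n)=(15,-16) → π∥ = 15-16·τ ≈ -37.84441, π⊥ = 15-16·τ' ≈ 19.84441 ∉ [0.5, 1.5) ⇒ out
candidate 2: (m,n)=(6,18) → π∥ = 6+18·τ ≈ 65.44996, π⊥ = 6+18·τ' ≈ 0.55004 ∈ [0.5, 1.5) ⇒ IN Λ
candidate 3: (m,n)=(4,11) → π∥ = 4+11·τ ≈ 40.33053, π⊥ = 4+11·τ' ≈ 0.66947 ∈ [0.5, 1.5) ⇒ IN Λ

2, 3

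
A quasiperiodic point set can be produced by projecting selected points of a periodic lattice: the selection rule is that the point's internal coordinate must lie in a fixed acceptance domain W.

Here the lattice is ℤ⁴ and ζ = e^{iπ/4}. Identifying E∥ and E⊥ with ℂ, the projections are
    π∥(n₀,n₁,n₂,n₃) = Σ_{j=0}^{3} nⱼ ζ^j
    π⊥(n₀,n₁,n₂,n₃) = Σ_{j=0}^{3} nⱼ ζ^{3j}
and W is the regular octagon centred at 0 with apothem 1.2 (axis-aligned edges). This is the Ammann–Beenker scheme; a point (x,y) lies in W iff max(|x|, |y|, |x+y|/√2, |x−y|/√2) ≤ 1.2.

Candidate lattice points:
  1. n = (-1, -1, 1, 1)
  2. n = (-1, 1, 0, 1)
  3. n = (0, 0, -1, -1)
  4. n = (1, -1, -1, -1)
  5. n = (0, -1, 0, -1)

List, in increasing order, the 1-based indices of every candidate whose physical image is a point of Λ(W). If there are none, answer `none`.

π⊥(n) = n₀ + n₁ζ³ + n₂ζ⁶ + n₃ζ⁹ where ζ = e^{iπ/4}.
candidate 1: n = (-1, -1, 1, 1) → π⊥ ≈ (+0.41421, -1.00000); max(|x|,|y|,|x±y|/√2) = 1.00000 ≤ 1.2 ⇒ ∈ W
candidate 2: n = (-1, 1, 0, 1) → π⊥ ≈ (-1.00000, +1.41421); max(|x|,|y|,|x±y|/√2) = 1.70711 > 1.2 ⇒ ∉ W
candidate 3: n = (0, 0, -1, -1) → π⊥ ≈ (-0.70711, +0.29289); max(|x|,|y|,|x±y|/√2) = 0.70711 ≤ 1.2 ⇒ ∈ W
candidate 4: n = (1, -1, -1, -1) → π⊥ ≈ (+1.00000, -0.41421); max(|x|,|y|,|x±y|/√2) = 1.00000 ≤ 1.2 ⇒ ∈ W
candidate 5: n = (0, -1, 0, -1) → π⊥ ≈ (+0.00000, -1.41421); max(|x|,|y|,|x±y|/√2) = 1.41421 > 1.2 ⇒ ∉ W

1, 3, 4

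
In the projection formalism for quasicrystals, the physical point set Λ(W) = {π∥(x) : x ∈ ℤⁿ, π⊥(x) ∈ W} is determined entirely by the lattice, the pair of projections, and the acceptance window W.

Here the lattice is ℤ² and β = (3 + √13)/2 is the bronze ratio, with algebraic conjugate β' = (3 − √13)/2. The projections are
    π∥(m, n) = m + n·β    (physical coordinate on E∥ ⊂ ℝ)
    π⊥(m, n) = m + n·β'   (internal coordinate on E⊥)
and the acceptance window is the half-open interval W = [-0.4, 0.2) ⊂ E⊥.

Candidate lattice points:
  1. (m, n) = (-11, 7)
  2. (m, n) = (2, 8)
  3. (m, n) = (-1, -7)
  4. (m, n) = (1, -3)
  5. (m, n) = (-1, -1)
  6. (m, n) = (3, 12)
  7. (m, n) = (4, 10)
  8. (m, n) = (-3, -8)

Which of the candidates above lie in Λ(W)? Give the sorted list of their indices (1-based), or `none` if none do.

Compute β' = (3−√13)/2 = -0.3028, so π⊥(m,n) = m -0.3028·n.
#1 (-11,7): internal coord -11 + (7)·β' = -13.1194; -13.1194 ∉ [-0.4, 0.2) → out
#2 (2,8): internal coord 2 + (8)·β' = -0.4222; -0.4222 ∉ [-0.4, 0.2) → out
#3 (-1,-7): internal coord -1 + (-7)·β' = +1.1194; +1.1194 ∉ [-0.4, 0.2) → out
#4 (1,-3): internal coord 1 + (-3)·β' = +1.9083; +1.9083 ∉ [-0.4, 0.2) → out
#5 (-1,-1): internal coord -1 + (-1)·β' = -0.6972; -0.6972 ∉ [-0.4, 0.2) → out
#6 (3,12): internal coord 3 + (12)·β' = -0.6333; -0.6333 ∉ [-0.4, 0.2) → out
#7 (4,10): internal coord 4 + (10)·β' = +0.9722; +0.9722 ∉ [-0.4, 0.2) → out
#8 (-3,-8): internal coord -3 + (-8)·β' = -0.5778; -0.5778 ∉ [-0.4, 0.2) → out

none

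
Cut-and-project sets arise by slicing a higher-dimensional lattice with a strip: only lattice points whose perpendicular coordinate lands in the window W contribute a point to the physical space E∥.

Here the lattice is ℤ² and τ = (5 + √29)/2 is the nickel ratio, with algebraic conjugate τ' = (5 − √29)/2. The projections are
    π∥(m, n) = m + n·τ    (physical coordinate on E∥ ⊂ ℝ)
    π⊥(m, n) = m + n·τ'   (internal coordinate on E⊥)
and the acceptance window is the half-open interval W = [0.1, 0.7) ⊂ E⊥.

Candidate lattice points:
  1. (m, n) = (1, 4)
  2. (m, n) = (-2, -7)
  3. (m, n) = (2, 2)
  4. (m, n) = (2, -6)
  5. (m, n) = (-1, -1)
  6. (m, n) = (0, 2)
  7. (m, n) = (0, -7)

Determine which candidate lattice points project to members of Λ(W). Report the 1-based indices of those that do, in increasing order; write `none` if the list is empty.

τ' = (5−√29)/2 ≈ -0.1926.
#1 (1,4): internal coord 1 + (4)·τ' = +0.2297; +0.2297 ∈ [0.1, 0.7) → IN Λ
#2 (-2,-7): internal coord -2 + (-7)·τ' = -0.6519; -0.6519 ∉ [0.1, 0.7) → out
#3 (2,2): internal coord 2 + (2)·τ' = +1.6148; +1.6148 ∉ [0.1, 0.7) → out
#4 (2,-6): internal coord 2 + (-6)·τ' = +3.1555; +3.1555 ∉ [0.1, 0.7) → out
#5 (-1,-1): internal coord -1 + (-1)·τ' = -0.8074; -0.8074 ∉ [0.1, 0.7) → out
#6 (0,2): internal coord 0 + (2)·τ' = -0.3852; -0.3852 ∉ [0.1, 0.7) → out
#7 (0,-7): internal coord 0 + (-7)·τ' = +1.3481; +1.3481 ∉ [0.1, 0.7) → out

1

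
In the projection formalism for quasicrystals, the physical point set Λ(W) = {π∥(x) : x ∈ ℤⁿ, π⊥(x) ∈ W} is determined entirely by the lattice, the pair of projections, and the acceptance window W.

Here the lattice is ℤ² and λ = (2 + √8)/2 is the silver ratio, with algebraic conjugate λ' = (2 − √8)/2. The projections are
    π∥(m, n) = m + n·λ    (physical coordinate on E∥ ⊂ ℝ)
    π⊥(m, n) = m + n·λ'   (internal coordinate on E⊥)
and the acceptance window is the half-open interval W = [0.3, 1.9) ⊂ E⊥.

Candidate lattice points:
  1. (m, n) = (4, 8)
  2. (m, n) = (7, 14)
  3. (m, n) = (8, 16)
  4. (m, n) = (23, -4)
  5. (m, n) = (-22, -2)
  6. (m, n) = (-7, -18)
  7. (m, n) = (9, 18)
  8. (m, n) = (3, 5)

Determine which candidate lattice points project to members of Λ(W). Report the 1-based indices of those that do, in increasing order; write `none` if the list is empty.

λ' = (2−√8)/2 ≈ -0.4142.
candidate 1: (m,n)=(4,8) → π∥ = 4+8·λ ≈ 23.3137, π⊥ = 4+8·λ' ≈ 0.6863 ∈ [0.3, 1.9) ⇒ IN Λ
candidate 2: (m,n)=(7,14) → π∥ = 7+14·λ ≈ 40.7990, π⊥ = 7+14·λ' ≈ 1.2010 ∈ [0.3, 1.9) ⇒ IN Λ
candidate 3: (m,n)=(8,16) → π∥ = 8+16·λ ≈ 46.6274, π⊥ = 8+16·λ' ≈ 1.3726 ∈ [0.3, 1.9) ⇒ IN Λ
candidate 4: (m,n)=(23,-4) → π∥ = 23-4·λ ≈ 13.3431, π⊥ = 23-4·λ' ≈ 24.6569 ∉ [0.3, 1.9) ⇒ out
candidate 5: (m,n)=(-22,-2) → π∥ = -22-2·λ ≈ -26.8284, π⊥ = -22-2·λ' ≈ -21.1716 ∉ [0.3, 1.9) ⇒ out
candidate 6: (m,n)=(-7,-18) → π∥ = -7-18·λ ≈ -50.4558, π⊥ = -7-18·λ' ≈ 0.4558 ∈ [0.3, 1.9) ⇒ IN Λ
candidate 7: (m,n)=(9,18) → π∥ = 9+18·λ ≈ 52.4558, π⊥ = 9+18·λ' ≈ 1.5442 ∈ [0.3, 1.9) ⇒ IN Λ
candidate 8: (m,n)=(3,5) → π∥ = 3+5·λ ≈ 15.0711, π⊥ = 3+5·λ' ≈ 0.9289 ∈ [0.3, 1.9) ⇒ IN Λ

1, 2, 3, 6, 7, 8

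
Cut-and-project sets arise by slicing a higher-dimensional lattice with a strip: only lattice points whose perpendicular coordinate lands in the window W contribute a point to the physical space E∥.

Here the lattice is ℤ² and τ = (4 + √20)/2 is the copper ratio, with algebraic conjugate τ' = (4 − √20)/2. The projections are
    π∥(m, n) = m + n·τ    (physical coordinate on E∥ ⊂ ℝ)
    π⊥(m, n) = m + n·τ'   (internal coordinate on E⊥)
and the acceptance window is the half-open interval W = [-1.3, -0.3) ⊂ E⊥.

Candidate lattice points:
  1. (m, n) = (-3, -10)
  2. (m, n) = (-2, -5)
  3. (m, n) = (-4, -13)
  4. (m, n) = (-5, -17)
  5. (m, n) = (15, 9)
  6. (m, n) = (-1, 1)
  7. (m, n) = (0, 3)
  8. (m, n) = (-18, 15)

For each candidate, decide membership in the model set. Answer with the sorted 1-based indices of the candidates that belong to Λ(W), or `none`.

Numerically τ ≈ 4.2361 and τ' = −1/τ ≈ -0.2361.
#1 (-3,-10): internal coord -3 + (-10)·τ' = -0.6393; -0.6393 ∈ [-1.3, -0.3) → IN Λ
#2 (-2,-5): internal coord -2 + (-5)·τ' = -0.8197; -0.8197 ∈ [-1.3, -0.3) → IN Λ
#3 (-4,-13): internal coord -4 + (-13)·τ' = -0.9311; -0.9311 ∈ [-1.3, -0.3) → IN Λ
#4 (-5,-17): internal coord -5 + (-17)·τ' = -0.9868; -0.9868 ∈ [-1.3, -0.3) → IN Λ
#5 (15,9): internal coord 15 + (9)·τ' = +12.8754; +12.8754 ∉ [-1.3, -0.3) → out
#6 (-1,1): internal coord -1 + (1)·τ' = -1.2361; -1.2361 ∈ [-1.3, -0.3) → IN Λ
#7 (0,3): internal coord 0 + (3)·τ' = -0.7082; -0.7082 ∈ [-1.3, -0.3) → IN Λ
#8 (-18,15): internal coord -18 + (15)·τ' = -21.5410; -21.5410 ∉ [-1.3, -0.3) → out

1, 2, 3, 4, 6, 7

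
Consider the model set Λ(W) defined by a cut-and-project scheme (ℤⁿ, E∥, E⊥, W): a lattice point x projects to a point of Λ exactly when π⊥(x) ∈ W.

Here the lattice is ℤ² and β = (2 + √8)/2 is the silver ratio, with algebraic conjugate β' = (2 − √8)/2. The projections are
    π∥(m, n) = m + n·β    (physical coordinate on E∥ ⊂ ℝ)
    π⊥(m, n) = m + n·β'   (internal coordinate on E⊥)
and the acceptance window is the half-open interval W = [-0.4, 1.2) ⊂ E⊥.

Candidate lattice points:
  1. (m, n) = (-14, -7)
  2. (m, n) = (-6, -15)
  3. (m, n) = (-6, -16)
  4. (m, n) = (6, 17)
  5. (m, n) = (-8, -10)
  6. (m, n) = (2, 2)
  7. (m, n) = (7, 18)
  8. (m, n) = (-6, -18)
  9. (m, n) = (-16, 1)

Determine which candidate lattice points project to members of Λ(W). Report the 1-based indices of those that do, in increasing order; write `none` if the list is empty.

Compute β' = (2−√8)/2 = -0.414214, so π⊥(m,n) = m -0.414214·n.
[1] lift (-14,-7): star map gives -11.100505; window check -0.4 ≤ -11.100505 < 1.2 is false → out
[2] lift (-6,-15): star map gives 0.213203; window check -0.4 ≤ 0.213203 < 1.2 is true → IN Λ
[3] lift (-6,-16): star map gives 0.627417; window check -0.4 ≤ 0.627417 < 1.2 is true → IN Λ
[4] lift (6,17): star map gives -1.041631; window check -0.4 ≤ -1.041631 < 1.2 is false → out
[5] lift (-8,-10): star map gives -3.857864; window check -0.4 ≤ -3.857864 < 1.2 is false → out
[6] lift (2,2): star map gives 1.171573; window check -0.4 ≤ 1.171573 < 1.2 is true → IN Λ
[7] lift (7,18): star map gives -0.455844; window check -0.4 ≤ -0.455844 < 1.2 is false → out
[8] lift (-6,-18): star map gives 1.455844; window check -0.4 ≤ 1.455844 < 1.2 is false → out
[9] lift (-16,1): star map gives -16.414214; window check -0.4 ≤ -16.414214 < 1.2 is false → out

2, 3, 6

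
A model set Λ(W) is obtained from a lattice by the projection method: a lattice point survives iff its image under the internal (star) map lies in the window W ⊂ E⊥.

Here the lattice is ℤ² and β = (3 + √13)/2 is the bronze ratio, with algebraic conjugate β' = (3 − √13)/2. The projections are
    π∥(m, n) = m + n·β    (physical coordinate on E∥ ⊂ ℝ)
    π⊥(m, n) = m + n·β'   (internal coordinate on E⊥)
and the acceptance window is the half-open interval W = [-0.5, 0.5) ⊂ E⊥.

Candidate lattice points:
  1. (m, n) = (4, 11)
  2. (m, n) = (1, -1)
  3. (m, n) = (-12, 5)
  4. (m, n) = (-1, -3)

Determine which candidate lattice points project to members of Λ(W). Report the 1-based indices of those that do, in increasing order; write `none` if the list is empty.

β' = (3−√13)/2 ≈ -0.302776.
#1 (4,11): internal coord 4 + (11)·β' = +0.669468; +0.669468 ∉ [-0.5, 0.5) → out
#2 (1,-1): internal coord 1 + (-1)·β' = +1.302776; +1.302776 ∉ [-0.5, 0.5) → out
#3 (-12,5): internal coord -12 + (5)·β' = -13.513878; -13.513878 ∉ [-0.5, 0.5) → out
#4 (-1,-3): internal coord -1 + (-3)·β' = -0.091673; -0.091673 ∈ [-0.5, 0.5) → IN Λ

4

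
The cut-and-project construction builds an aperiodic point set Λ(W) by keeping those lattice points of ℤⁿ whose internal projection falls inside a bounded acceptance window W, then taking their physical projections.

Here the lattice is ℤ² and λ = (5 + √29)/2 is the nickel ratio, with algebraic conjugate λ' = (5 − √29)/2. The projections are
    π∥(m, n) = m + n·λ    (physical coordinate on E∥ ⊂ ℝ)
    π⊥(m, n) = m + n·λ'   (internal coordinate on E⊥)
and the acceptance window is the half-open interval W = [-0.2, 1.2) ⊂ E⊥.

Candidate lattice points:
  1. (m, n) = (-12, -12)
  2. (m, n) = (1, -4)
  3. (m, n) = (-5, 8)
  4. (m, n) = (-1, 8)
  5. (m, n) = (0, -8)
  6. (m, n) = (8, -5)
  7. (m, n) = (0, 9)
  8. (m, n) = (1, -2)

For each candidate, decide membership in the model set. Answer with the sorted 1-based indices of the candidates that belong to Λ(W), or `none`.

Numerically λ ≈ 5.192582 and λ' = −1/λ ≈ -0.192582.
candidate 1: (m,n)=(-12,-12) → π∥ = -12-12·λ ≈ -74.310989, π⊥ = -12-12·λ' ≈ -9.689011 ∉ [-0.2, 1.2) ⇒ out
candidate 2: (m,n)=(1,-4) → π∥ = 1-4·λ ≈ -19.770330, π⊥ = 1-4·λ' ≈ 1.770330 ∉ [-0.2, 1.2) ⇒ out
candidate 3: (m,n)=(-5,8) → π∥ = -5+8·λ ≈ 36.540659, π⊥ = -5+8·λ' ≈ -6.540659 ∉ [-0.2, 1.2) ⇒ out
candidate 4: (m,n)=(-1,8) → π∥ = -1+8·λ ≈ 40.540659, π⊥ = -1+8·λ' ≈ -2.540659 ∉ [-0.2, 1.2) ⇒ out
candidate 5: (m,n)=(0,-8) → π∥ = 0-8·λ ≈ -41.540659, π⊥ = 0-8·λ' ≈ 1.540659 ∉ [-0.2, 1.2) ⇒ out
candidate 6: (m,n)=(8,-5) → π∥ = 8-5·λ ≈ -17.962912, π⊥ = 8-5·λ' ≈ 8.962912 ∉ [-0.2, 1.2) ⇒ out
candidate 7: (m,n)=(0,9) → π∥ = 0+9·λ ≈ 46.733242, π⊥ = 0+9·λ' ≈ -1.733242 ∉ [-0.2, 1.2) ⇒ out
candidate 8: (m,n)=(1,-2) → π∥ = 1-2·λ ≈ -9.385165, π⊥ = 1-2·λ' ≈ 1.385165 ∉ [-0.2, 1.2) ⇒ out

none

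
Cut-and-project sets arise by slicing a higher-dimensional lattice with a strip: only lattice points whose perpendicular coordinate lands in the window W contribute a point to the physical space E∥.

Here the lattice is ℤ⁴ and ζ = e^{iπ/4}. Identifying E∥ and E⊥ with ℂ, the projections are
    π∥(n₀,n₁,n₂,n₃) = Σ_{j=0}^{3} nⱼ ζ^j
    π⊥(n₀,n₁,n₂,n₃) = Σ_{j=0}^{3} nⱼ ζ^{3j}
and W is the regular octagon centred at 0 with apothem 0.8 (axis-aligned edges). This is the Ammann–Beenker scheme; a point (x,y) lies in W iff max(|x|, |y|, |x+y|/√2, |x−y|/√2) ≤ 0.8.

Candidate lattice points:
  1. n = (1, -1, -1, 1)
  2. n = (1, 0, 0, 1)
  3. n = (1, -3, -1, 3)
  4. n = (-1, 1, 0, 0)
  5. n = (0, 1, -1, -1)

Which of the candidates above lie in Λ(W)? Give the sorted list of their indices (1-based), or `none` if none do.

none

Internal map: ζ^{3j} for j=0..3 gives (1,0), (−√2/2,√2/2), (0,−1), (√2/2,√2/2).
#1 (1, -1, -1, 1): internal (2.4142, 1.0000); octagon support 2.4142 vs apothem 0.8 → ∉ W
#2 (1, 0, 0, 1): internal (1.7071, 0.7071); octagon support 1.7071 vs apothem 0.8 → ∉ W
#3 (1, -3, -1, 3): internal (5.2426, 1.0000); octagon support 5.2426 vs apothem 0.8 → ∉ W
#4 (-1, 1, 0, 0): internal (-1.7071, 0.7071); octagon support 1.7071 vs apothem 0.8 → ∉ W
#5 (0, 1, -1, -1): internal (-1.4142, 1.0000); octagon support 1.7071 vs apothem 0.8 → ∉ W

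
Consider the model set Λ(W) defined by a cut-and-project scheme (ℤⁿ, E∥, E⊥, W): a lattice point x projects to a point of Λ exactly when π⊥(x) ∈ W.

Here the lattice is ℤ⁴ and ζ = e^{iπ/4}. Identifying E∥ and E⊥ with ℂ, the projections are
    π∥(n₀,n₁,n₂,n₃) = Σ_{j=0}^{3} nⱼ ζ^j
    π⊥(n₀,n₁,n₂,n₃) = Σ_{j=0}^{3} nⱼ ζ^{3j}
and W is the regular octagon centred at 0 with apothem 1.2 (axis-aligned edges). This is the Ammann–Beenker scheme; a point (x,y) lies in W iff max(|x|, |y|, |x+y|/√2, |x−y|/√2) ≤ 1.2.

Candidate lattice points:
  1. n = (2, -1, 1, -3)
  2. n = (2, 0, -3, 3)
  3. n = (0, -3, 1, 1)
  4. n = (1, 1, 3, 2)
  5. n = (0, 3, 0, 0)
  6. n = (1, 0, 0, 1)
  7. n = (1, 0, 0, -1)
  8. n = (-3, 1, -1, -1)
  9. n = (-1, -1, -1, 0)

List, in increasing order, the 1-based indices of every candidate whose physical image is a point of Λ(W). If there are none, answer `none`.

7, 9

π⊥(n) = n₀ + n₁ζ³ + n₂ζ⁶ + n₃ζ⁹ where ζ = e^{iπ/4}.
#1 (2, -1, 1, -3): internal (0.585786, -3.828427); octagon support 3.828427 vs apothem 1.2 → ∉ W
#2 (2, 0, -3, 3): internal (4.121320, 5.121320); octagon support 6.535534 vs apothem 1.2 → ∉ W
#3 (0, -3, 1, 1): internal (2.828427, -2.414214); octagon support 3.707107 vs apothem 1.2 → ∉ W
#4 (1, 1, 3, 2): internal (1.707107, -0.878680); octagon support 1.828427 vs apothem 1.2 → ∉ W
#5 (0, 3, 0, 0): internal (-2.121320, 2.121320); octagon support 3.000000 vs apothem 1.2 → ∉ W
#6 (1, 0, 0, 1): internal (1.707107, 0.707107); octagon support 1.707107 vs apothem 1.2 → ∉ W
#7 (1, 0, 0, -1): internal (0.292893, -0.707107); octagon support 0.707107 vs apothem 1.2 → ∈ W
#8 (-3, 1, -1, -1): internal (-4.414214, 1.000000); octagon support 4.414214 vs apothem 1.2 → ∉ W
#9 (-1, -1, -1, 0): internal (-0.292893, 0.292893); octagon support 0.414214 vs apothem 1.2 → ∈ W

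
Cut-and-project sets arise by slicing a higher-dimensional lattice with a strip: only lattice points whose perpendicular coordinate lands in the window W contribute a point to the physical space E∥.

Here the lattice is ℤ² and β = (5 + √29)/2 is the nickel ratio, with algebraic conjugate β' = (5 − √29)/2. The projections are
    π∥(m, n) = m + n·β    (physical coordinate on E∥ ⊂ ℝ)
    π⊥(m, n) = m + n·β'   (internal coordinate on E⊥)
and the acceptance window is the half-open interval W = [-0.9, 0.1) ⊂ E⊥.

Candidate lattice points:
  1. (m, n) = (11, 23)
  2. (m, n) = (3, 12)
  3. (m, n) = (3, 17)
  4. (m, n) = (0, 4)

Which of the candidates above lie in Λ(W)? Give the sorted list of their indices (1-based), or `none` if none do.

3, 4

Numerically β ≈ 5.192582 and β' = −1/β ≈ -0.192582.
#1 (11,23): internal coord 11 + (23)·β' = +6.570605; +6.570605 ∉ [-0.9, 0.1) → out
#2 (3,12): internal coord 3 + (12)·β' = +0.689011; +0.689011 ∉ [-0.9, 0.1) → out
#3 (3,17): internal coord 3 + (17)·β' = -0.273901; -0.273901 ∈ [-0.9, 0.1) → IN Λ
#4 (0,4): internal coord 0 + (4)·β' = -0.770330; -0.770330 ∈ [-0.9, 0.1) → IN Λ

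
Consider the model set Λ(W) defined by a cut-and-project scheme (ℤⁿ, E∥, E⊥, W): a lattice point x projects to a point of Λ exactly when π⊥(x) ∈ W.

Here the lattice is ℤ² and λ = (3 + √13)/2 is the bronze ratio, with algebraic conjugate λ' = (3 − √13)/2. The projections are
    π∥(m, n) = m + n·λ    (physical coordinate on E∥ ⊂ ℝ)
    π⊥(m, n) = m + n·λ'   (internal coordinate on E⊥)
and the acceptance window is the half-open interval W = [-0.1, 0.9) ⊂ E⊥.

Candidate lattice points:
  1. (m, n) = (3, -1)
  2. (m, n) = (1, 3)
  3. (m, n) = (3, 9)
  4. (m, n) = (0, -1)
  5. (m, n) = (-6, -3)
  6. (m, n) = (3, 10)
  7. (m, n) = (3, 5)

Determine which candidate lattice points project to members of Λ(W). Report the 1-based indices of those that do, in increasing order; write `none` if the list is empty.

2, 3, 4, 6

λ' = (3−√13)/2 ≈ -0.30278.
candidate 1: (m,n)=(3,-1) → π∥ = 3-1·λ ≈ -0.30278, π⊥ = 3-1·λ' ≈ 3.30278 ∉ [-0.1, 0.9) ⇒ out
candidate 2: (m,n)=(1,3) → π∥ = 1+3·λ ≈ 10.90833, π⊥ = 1+3·λ' ≈ 0.09167 ∈ [-0.1, 0.9) ⇒ IN Λ
candidate 3: (m,n)=(3,9) → π∥ = 3+9·λ ≈ 32.72498, π⊥ = 3+9·λ' ≈ 0.27502 ∈ [-0.1, 0.9) ⇒ IN Λ
candidate 4: (m,n)=(0,-1) → π∥ = 0-1·λ ≈ -3.30278, π⊥ = 0-1·λ' ≈ 0.30278 ∈ [-0.1, 0.9) ⇒ IN Λ
candidate 5: (m,n)=(-6,-3) → π∥ = -6-3·λ ≈ -15.90833, π⊥ = -6-3·λ' ≈ -5.09167 ∉ [-0.1, 0.9) ⇒ out
candidate 6: (m,n)=(3,10) → π∥ = 3+10·λ ≈ 36.02776, π⊥ = 3+10·λ' ≈ -0.02776 ∈ [-0.1, 0.9) ⇒ IN Λ
candidate 7: (m,n)=(3,5) → π∥ = 3+5·λ ≈ 19.51388, π⊥ = 3+5·λ' ≈ 1.48612 ∉ [-0.1, 0.9) ⇒ out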